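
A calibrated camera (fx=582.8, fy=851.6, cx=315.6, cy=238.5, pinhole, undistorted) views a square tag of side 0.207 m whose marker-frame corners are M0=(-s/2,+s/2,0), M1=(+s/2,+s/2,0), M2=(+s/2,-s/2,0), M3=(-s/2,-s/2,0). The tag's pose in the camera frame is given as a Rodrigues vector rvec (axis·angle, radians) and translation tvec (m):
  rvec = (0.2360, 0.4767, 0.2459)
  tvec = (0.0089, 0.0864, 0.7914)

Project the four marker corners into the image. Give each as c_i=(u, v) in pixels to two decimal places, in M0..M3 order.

c0=(249.16, 390.67) c1=(375.31, 472.85) c2=(409.89, 260.32) c3=(270.94, 195.25)

Intrinsics K: fx=582.8, fy=851.6, cx=315.6, cy=238.5
Marker side s = 0.207 m; corners in marker frame (Z=0):
  M0 = (-0.1035, +0.1035, 0)
  M1 = (+0.1035, +0.1035, 0)
  M2 = (+0.1035, -0.1035, 0)
  M3 = (-0.1035, -0.1035, 0)
rvec = (0.2360, 0.4767, 0.2459), |rvec| = θ = 0.58601 rad = 33.576°
Rodrigues: sinθ=0.55304, 1−cosθ=0.16685; R = I + sinθ·[k]× + (1−cosθ)·[k]×²:
    [+0.86022 -0.17741 +0.47808]
    [+0.28672 +0.94356 -0.16577]
    [-0.42169 +0.27967 +0.86253]
t = (0.0089, 0.0864, 0.7914) m
M0: Pc = R·M0+t = (-0.09849, +0.15438, +0.86399); u = 582.8·(-0.09849)/0.86399 + 315.6 = 249.1616, v = 851.6·(+0.15438)/0.86399 + 238.5 = 390.6686
M1: Pc = R·M1+t = (+0.07957, +0.21373, +0.77670); u = 582.8·(+0.07957)/0.77670 + 315.6 = 375.3060, v = 851.6·(+0.21373)/0.77670 + 238.5 = 472.8453
M2: Pc = R·M2+t = (+0.11629, +0.01842, +0.71881); u = 582.8·(+0.11629)/0.71881 + 315.6 = 409.8893, v = 851.6·(+0.01842)/0.71881 + 238.5 = 260.3198
M3: Pc = R·M3+t = (-0.06177, -0.04093, +0.80610); u = 582.8·(-0.06177)/0.80610 + 315.6 = 270.9405, v = 851.6·(-0.04093)/0.80610 + 238.5 = 195.2547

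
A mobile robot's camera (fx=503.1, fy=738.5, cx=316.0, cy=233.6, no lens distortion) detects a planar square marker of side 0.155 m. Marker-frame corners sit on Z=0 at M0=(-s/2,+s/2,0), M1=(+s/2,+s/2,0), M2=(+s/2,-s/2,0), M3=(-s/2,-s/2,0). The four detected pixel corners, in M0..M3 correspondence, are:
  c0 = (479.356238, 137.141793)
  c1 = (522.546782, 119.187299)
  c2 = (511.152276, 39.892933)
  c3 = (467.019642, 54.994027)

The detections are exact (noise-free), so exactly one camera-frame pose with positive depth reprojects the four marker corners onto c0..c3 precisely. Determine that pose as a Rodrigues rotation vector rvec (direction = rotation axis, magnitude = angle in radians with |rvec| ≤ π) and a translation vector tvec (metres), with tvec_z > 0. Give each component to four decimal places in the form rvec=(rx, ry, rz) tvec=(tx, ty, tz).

rvec=(0.0568, -0.3585, -0.2674) tvec=(0.4976, -0.2753, 1.3950)

Intrinsics K: fx=503.1, fy=738.5, cx=316.0, cy=233.6
Marker side s = 0.155 m; corners in marker frame (Z=0):
  M0 = (-0.0775, +0.0775, 0)
  M1 = (+0.0775, +0.0775, 0)
  M2 = (+0.0775, -0.0775, 0)
  M3 = (-0.0775, -0.0775, 0)
Detected image corners:
  c0 = (479.356238, 137.141793) px
  c1 = (522.546782, 119.187299) px
  c2 = (511.152276, 39.892933) px
  c3 = (467.019642, 54.994027) px
Planar DLT: solve 8×8 A·h = b for H (H[2,2]=1):
  H  [+401.97820 +112.70974 +495.46356]
  H  [-85.34351 +527.03135 +87.87720]
  H  [+0.24304 +0.07316 +1.00000]
B = K⁻¹H; ‖b₁‖=0.716846, ‖b₂‖=0.716846; λ = 2/(‖b₁‖+‖b₂‖) = 1.395000, sign → tz>0 ⇒ λ=+1.395000
r₁ = λ·B[:,0] = (+0.90166,-0.26845,+0.33904); r₂ = λ·B[:,1] = (+0.24842,+0.96326,+0.10206)
r₃ = r₁×r₂ = (-0.35398,-0.00780,+0.93522); SVD([r₁ r₂ r₃]) → R = UVᵀ:
  R  [+0.90166 +0.24842 -0.35398]
  R  [-0.26845 +0.96326 -0.00780]
  R  [+0.33904 +0.10206 +0.93522]
t = (+0.49762, -0.27527, +1.39500) m
tr R = 2.800140; θ = arccos((tr R − 1)/2) = 0.450866 rad = 25.833°
axis k = ((R−Rᵀ)₃₂, (R−Rᵀ)₁₃, (R−Rᵀ)₂₁) / (2 sinθ) = (+0.126052, -0.795206, -0.593092)
rvec = θ·k = (+0.056833, -0.358531, -0.267405)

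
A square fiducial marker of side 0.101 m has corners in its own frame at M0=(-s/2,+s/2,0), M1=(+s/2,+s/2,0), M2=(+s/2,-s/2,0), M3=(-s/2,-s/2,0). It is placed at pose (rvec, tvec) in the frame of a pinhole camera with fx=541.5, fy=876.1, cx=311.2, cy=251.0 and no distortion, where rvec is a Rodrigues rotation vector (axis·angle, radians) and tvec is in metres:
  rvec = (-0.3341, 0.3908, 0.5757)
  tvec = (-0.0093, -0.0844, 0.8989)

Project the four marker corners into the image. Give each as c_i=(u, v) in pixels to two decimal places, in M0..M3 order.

c0=(265.11, 185.95) c1=(311.30, 229.36) c2=(347.23, 151.04) c3=(300.29, 112.33)

Intrinsics K: fx=541.5, fy=876.1, cx=311.2, cy=251.0
Marker side s = 0.101 m; corners in marker frame (Z=0):
  M0 = (-0.0505, +0.0505, 0)
  M1 = (+0.0505, +0.0505, 0)
  M2 = (+0.0505, -0.0505, 0)
  M3 = (-0.0505, -0.0505, 0)
rvec = (-0.3341, 0.3908, 0.5757), |rvec| = θ = 0.77187 rad = 44.225°
Rodrigues: sinθ=0.69747, 1−cosθ=0.28339; R = I + sinθ·[k]× + (1−cosθ)·[k]×²:
    [+0.76970 -0.58232 +0.26164]
    [+0.45811 +0.78926 +0.40892]
    [-0.44462 -0.19488 +0.87426]
t = (-0.0093, -0.0844, 0.8989) m
M0: Pc = R·M0+t = (-0.07758, -0.06768, +0.91151); u = 541.5·(-0.07758)/0.91151 + 311.2 = 265.1138, v = 876.1·(-0.06768)/0.91151 + 251.0 = 185.9522
M1: Pc = R·M1+t = (+0.00016, -0.02141, +0.86660); u = 541.5·(+0.00016)/0.86660 + 311.2 = 311.3018, v = 876.1·(-0.02141)/0.86660 + 251.0 = 229.3573
M2: Pc = R·M2+t = (+0.05898, -0.10112, +0.88629); u = 541.5·(+0.05898)/0.88629 + 311.2 = 347.2336, v = 876.1·(-0.10112)/0.88629 + 251.0 = 151.0395
M3: Pc = R·M3+t = (-0.01876, -0.14739, +0.93120); u = 541.5·(-0.01876)/0.93120 + 311.2 = 300.2891, v = 876.1·(-0.14739)/0.93120 + 251.0 = 112.3287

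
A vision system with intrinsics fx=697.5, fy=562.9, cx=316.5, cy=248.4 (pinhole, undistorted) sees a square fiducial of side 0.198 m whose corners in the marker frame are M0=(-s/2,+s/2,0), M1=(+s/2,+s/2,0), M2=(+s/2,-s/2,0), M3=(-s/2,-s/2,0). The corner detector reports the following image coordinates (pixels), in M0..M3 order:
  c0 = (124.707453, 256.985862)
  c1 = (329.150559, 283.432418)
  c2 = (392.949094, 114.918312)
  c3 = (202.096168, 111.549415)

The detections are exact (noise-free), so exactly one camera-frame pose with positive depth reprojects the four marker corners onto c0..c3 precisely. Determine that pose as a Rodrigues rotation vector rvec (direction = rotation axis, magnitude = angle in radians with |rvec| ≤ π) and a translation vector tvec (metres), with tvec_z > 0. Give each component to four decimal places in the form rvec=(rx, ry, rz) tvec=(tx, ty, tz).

Intrinsics K: fx=697.5, fy=562.9, cx=316.5, cy=248.4
Marker side s = 0.198 m; corners in marker frame (Z=0):
  M0 = (-0.0990, +0.0990, 0)
  M1 = (+0.0990, +0.0990, 0)
  M2 = (+0.0990, -0.0990, 0)
  M3 = (-0.0990, -0.0990, 0)
Detected image corners:
  c0 = (124.707453, 256.985862) px
  c1 = (329.150559, 283.432418) px
  c2 = (392.949094, 114.918312) px
  c3 = (202.096168, 111.549415) px
Planar DLT: solve 8×8 A·h = b for H (H[2,2]=1):
  H  [+816.25955 -514.20072 +257.58191]
  H  [-59.69328 +675.27441 +186.61219]
  H  [-0.68624 -0.59237 +1.00000]
B = K⁻¹H; ‖b₁‖=1.644674, ‖b₂‖=1.644674; λ = 2/(‖b₁‖+‖b₂‖) = 0.608023, sign → tz>0 ⇒ λ=+0.608023
r₁ = λ·B[:,0] = (+0.90088,+0.11965,-0.41725); r₂ = λ·B[:,1] = (-0.28480,+0.88835,-0.36018)
r₃ = r₁×r₂ = (+0.32757,+0.44331,+0.83437); SVD([r₁ r₂ r₃]) → R = UVᵀ:
  R  [+0.90088 -0.28480 +0.32757]
  R  [+0.11965 +0.88835 +0.44331]
  R  [-0.41725 -0.36018 +0.83437]
t = (-0.05136, -0.06674, +0.60802) m
tr R = 2.623598; θ = arccos((tr R − 1)/2) = 0.623570 rad = 35.728°
axis k = ((R−Rᵀ)₃₂, (R−Rᵀ)₁₃, (R−Rᵀ)₂₁) / (2 sinθ) = (-0.687992, +0.637757, +0.346314)
rvec = θ·k = (-0.429011, +0.397686, +0.215951)

rvec=(-0.4290, 0.3977, 0.2160) tvec=(-0.0514, -0.0667, 0.6080)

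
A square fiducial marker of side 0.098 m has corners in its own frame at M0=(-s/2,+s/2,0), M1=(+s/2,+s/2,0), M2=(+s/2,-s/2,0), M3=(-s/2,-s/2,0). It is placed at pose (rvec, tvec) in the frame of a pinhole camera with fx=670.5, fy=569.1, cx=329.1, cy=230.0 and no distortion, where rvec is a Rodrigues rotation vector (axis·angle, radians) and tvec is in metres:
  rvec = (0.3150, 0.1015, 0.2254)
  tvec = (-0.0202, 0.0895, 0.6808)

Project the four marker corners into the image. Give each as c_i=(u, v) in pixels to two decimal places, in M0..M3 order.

c0=(254.62, 330.35) c1=(345.87, 350.18) c2=(366.88, 277.83) c3=(271.17, 257.76)

Intrinsics K: fx=670.5, fy=569.1, cx=329.1, cy=230.0
Marker side s = 0.098 m; corners in marker frame (Z=0):
  M0 = (-0.0490, +0.0490, 0)
  M1 = (+0.0490, +0.0490, 0)
  M2 = (+0.0490, -0.0490, 0)
  M3 = (-0.0490, -0.0490, 0)
rvec = (0.3150, 0.1015, 0.2254), |rvec| = θ = 0.40042 rad = 22.942°
Rodrigues: sinθ=0.38980, 1−cosθ=0.07910; R = I + sinθ·[k]× + (1−cosθ)·[k]×²:
    [+0.96985 -0.20365 +0.13384]
    [+0.23520 +0.92598 -0.29536]
    [-0.06378 +0.31794 +0.94596]
t = (-0.0202, 0.0895, 0.6808) m
M0: Pc = R·M0+t = (-0.07770, +0.12335, +0.69950); u = 670.5·(-0.07770)/0.69950 + 329.1 = 254.6201, v = 569.1·(+0.12335)/0.69950 + 230.0 = 330.3533
M1: Pc = R·M1+t = (+0.01734, +0.14640, +0.69325); u = 670.5·(+0.01734)/0.69325 + 329.1 = 345.8746, v = 569.1·(+0.14640)/0.69325 + 230.0 = 350.1797
M2: Pc = R·M2+t = (+0.03730, +0.05565, +0.66210); u = 670.5·(+0.03730)/0.66210 + 329.1 = 366.8752, v = 569.1·(+0.05565)/0.66210 + 230.0 = 277.8350
M3: Pc = R·M3+t = (-0.05774, +0.03260, +0.66835); u = 670.5·(-0.05774)/0.66835 + 329.1 = 271.1701, v = 569.1·(+0.03260)/0.66835 + 230.0 = 257.7609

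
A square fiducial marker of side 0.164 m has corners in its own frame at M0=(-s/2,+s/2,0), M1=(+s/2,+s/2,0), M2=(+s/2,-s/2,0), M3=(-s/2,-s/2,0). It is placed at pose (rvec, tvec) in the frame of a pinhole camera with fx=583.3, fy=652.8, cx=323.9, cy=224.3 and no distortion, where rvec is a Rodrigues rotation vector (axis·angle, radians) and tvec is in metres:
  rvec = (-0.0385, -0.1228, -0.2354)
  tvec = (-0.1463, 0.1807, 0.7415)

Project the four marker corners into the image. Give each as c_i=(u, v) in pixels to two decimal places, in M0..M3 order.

Intrinsics K: fx=583.3, fy=652.8, cx=323.9, cy=224.3
Marker side s = 0.164 m; corners in marker frame (Z=0):
  M0 = (-0.0820, +0.0820, 0)
  M1 = (+0.0820, +0.0820, 0)
  M2 = (+0.0820, -0.0820, 0)
  M3 = (-0.0820, -0.0820, 0)
rvec = (-0.0385, -0.1228, -0.2354), |rvec| = θ = 0.26828 rad = 15.371°
Rodrigues: sinθ=0.26508, 1−cosθ=0.03577; R = I + sinθ·[k]× + (1−cosθ)·[k]×²:
    [+0.96496 +0.23494 -0.11683]
    [-0.23024 +0.97172 +0.05241]
    [+0.12584 -0.02367 +0.99177]
t = (-0.1463, 0.1807, 0.7415) m
M0: Pc = R·M0+t = (-0.20616, +0.27926, +0.72924); u = 583.3·(-0.20616)/0.72924 + 323.9 = 158.9962, v = 652.8·(+0.27926)/0.72924 + 224.3 = 474.2881
M1: Pc = R·M1+t = (-0.04791, +0.24150, +0.74988); u = 583.3·(-0.04791)/0.74988 + 323.9 = 286.6341, v = 652.8·(+0.24150)/0.74988 + 224.3 = 434.5376
M2: Pc = R·M2+t = (-0.08644, +0.08214, +0.75376); u = 583.3·(-0.08644)/0.75376 + 323.9 = 257.0099, v = 652.8·(+0.08214)/0.75376 + 224.3 = 295.4375
M3: Pc = R·M3+t = (-0.24469, +0.11990, +0.73312); u = 583.3·(-0.24469)/0.73312 + 323.9 = 129.2139, v = 652.8·(+0.11990)/0.73312 + 224.3 = 331.0618

c0=(159.00, 474.29) c1=(286.63, 434.54) c2=(257.01, 295.44) c3=(129.21, 331.06)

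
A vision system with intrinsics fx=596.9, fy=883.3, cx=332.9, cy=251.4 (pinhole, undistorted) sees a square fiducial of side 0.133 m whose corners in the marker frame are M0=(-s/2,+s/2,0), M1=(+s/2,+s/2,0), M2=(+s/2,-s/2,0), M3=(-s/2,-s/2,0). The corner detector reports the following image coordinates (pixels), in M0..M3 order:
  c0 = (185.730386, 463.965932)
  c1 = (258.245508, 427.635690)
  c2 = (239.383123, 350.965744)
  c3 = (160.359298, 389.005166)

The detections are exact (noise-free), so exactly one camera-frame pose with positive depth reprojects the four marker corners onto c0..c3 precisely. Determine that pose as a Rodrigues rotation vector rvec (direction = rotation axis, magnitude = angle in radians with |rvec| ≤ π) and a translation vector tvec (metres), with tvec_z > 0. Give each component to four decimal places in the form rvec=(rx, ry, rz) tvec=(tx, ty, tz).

rvec=(0.6498, -0.2290, -0.2500) tvec=(-0.2071, 0.1823, 1.0201)

Intrinsics K: fx=596.9, fy=883.3, cx=332.9, cy=251.4
Marker side s = 0.133 m; corners in marker frame (Z=0):
  M0 = (-0.0665, +0.0665, 0)
  M1 = (+0.0665, +0.0665, 0)
  M2 = (+0.0665, -0.0665, 0)
  M3 = (-0.0665, -0.0665, 0)
Detected image corners:
  c0 = (185.730386, 463.965932) px
  c1 = (258.245508, 427.635690) px
  c2 = (239.383123, 350.965744) px
  c3 = (160.359298, 389.005166) px
Planar DLT: solve 8×8 A·h = b for H (H[2,2]=1):
  H  [+595.87997 +294.38370 +211.70146]
  H  [-226.77568 +818.20437 +409.26721]
  H  [+0.12883 +0.60827 +1.00000]
B = K⁻¹H; ‖b₁‖=0.980293, ‖b₂‖=0.980293; λ = 2/(‖b₁‖+‖b₂‖) = 1.020103, sign → tz>0 ⇒ λ=+1.020103
r₁ = λ·B[:,0] = (+0.94506,-0.29930,+0.13142); r₂ = λ·B[:,1] = (+0.15704,+0.76832,+0.62050)
r₃ = r₁×r₂ = (-0.28669,-0.56577,+0.77312); SVD([r₁ r₂ r₃]) → R = UVᵀ:
  R  [+0.94506 +0.15704 -0.28669]
  R  [-0.29930 +0.76832 -0.56577]
  R  [+0.13142 +0.62050 +0.77312]
t = (-0.20713, +0.18232, +1.02010) m
tr R = 2.486505; θ = arccos((tr R − 1)/2) = 0.732878 rad = 41.991°
axis k = ((R−Rᵀ)₃₂, (R−Rᵀ)₁₃, (R−Rᵀ)₂₁) / (2 sinθ) = (+0.886584, -0.312486, -0.341059)
rvec = θ·k = (+0.649758, -0.229014, -0.249954)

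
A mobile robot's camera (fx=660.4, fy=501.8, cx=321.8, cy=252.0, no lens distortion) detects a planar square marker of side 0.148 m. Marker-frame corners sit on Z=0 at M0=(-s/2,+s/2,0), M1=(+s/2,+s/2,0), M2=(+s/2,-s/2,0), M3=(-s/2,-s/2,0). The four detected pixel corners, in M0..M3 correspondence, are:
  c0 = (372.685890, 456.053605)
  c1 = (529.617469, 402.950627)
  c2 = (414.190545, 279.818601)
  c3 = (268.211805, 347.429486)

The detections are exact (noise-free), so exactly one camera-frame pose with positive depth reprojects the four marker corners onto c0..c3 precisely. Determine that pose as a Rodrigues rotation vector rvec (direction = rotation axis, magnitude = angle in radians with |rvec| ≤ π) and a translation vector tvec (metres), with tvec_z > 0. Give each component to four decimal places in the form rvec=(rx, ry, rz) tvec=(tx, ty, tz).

rvec=(0.1766, 0.3956, -0.6032) tvec=(0.0548, 0.1249, 0.5148)

Intrinsics K: fx=660.4, fy=501.8, cx=321.8, cy=252.0
Marker side s = 0.148 m; corners in marker frame (Z=0):
  M0 = (-0.0740, +0.0740, 0)
  M1 = (+0.0740, +0.0740, 0)
  M2 = (+0.0740, -0.0740, 0)
  M3 = (-0.0740, -0.0740, 0)
Detected image corners:
  c0 = (372.685890, 456.053605) px
  c1 = (529.617469, 402.950627) px
  c2 = (414.190545, 279.818601) px
  c3 = (268.211805, 347.429486) px
Planar DLT: solve 8×8 A·h = b for H (H[2,2]=1):
  H  [+707.24235 +776.79790 +392.07212]
  H  [-704.18538 +813.89806 +373.73674]
  H  [-0.79851 +0.09106 +1.00000]
B = K⁻¹H; ‖b₁‖=1.942664, ‖b₂‖=1.942664; λ = 2/(‖b₁‖+‖b₂‖) = 0.514757, sign → tz>0 ⇒ λ=+0.514757
r₁ = λ·B[:,0] = (+0.75156,-0.51595,-0.41104); r₂ = λ·B[:,1] = (+0.58264,+0.81137,+0.04687)
r₃ = r₁×r₂ = (+0.30932,-0.27472,+0.91041); SVD([r₁ r₂ r₃]) → R = UVᵀ:
  R  [+0.75156 +0.58264 +0.30932]
  R  [-0.51595 +0.81137 -0.27472]
  R  [-0.41104 +0.04687 +0.91041]
t = (+0.05477, +0.12488, +0.51476) m
tr R = 2.473347; θ = arccos((tr R − 1)/2) = 0.742659 rad = 42.551°
axis k = ((R−Rᵀ)₃₂, (R−Rᵀ)₁₃, (R−Rᵀ)₂₁) / (2 sinθ) = (+0.237777, +0.532618, -0.812268)
rvec = θ·k = (+0.176587, +0.395554, -0.603238)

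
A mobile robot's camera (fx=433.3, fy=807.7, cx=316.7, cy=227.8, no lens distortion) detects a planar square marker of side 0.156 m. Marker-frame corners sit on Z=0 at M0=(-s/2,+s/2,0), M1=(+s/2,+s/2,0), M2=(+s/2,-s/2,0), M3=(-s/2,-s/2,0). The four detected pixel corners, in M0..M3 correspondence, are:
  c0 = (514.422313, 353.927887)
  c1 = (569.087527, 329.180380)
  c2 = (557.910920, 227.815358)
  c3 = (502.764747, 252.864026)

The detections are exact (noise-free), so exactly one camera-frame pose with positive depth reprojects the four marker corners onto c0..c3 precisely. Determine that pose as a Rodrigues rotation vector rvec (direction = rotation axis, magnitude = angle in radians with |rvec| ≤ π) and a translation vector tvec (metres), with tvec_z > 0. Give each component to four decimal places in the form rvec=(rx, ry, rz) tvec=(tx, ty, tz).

Intrinsics K: fx=433.3, fy=807.7, cx=316.7, cy=227.8
Marker side s = 0.156 m; corners in marker frame (Z=0):
  M0 = (-0.0780, +0.0780, 0)
  M1 = (+0.0780, +0.0780, 0)
  M2 = (+0.0780, -0.0780, 0)
  M3 = (-0.0780, -0.0780, 0)
Detected image corners:
  c0 = (514.422313, 353.927887) px
  c1 = (569.087527, 329.180380) px
  c2 = (557.910920, 227.815358) px
  c3 = (502.764747, 252.864026) px
Planar DLT: solve 8×8 A·h = b for H (H[2,2]=1):
  H  [+349.27004 +103.84502 +536.06113]
  H  [-161.05487 +665.45020 +291.17753]
  H  [-0.00500 +0.05719 +1.00000]
B = K⁻¹H; ‖b₁‖=0.833596, ‖b₂‖=0.833596; λ = 2/(‖b₁‖+‖b₂‖) = 1.199621, sign → tz>0 ⇒ λ=+1.199621
r₁ = λ·B[:,0] = (+0.97137,-0.23751,-0.00600); r₂ = λ·B[:,1] = (+0.23736,+0.96900,+0.06861)
r₃ = r₁×r₂ = (-0.01048,-0.06807,+0.99763); SVD([r₁ r₂ r₃]) → R = UVᵀ:
  R  [+0.97137 +0.23736 -0.01048]
  R  [-0.23751 +0.96900 -0.06807]
  R  [-0.00600 +0.06861 +0.99763]
t = (+0.60732, +0.09413, +1.19962) m
tr R = 2.937989; θ = arccos((tr R − 1)/2) = 0.249668 rad = 14.305°
axis k = ((R−Rᵀ)₃₂, (R−Rᵀ)₁₃, (R−Rᵀ)₂₁) / (2 sinθ) = (+0.276587, -0.009055, -0.960946)
rvec = θ·k = (+0.069055, -0.002261, -0.239918)

rvec=(0.0691, -0.0023, -0.2399) tvec=(0.6073, 0.0941, 1.1996)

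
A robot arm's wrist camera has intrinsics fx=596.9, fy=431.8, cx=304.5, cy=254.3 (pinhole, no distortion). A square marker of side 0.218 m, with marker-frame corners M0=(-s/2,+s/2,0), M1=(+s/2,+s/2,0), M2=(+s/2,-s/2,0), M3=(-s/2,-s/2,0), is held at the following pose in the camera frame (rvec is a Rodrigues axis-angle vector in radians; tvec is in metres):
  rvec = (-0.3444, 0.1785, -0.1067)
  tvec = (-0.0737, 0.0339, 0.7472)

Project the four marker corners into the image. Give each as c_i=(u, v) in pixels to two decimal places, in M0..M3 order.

Intrinsics K: fx=596.9, fy=431.8, cx=304.5, cy=254.3
Marker side s = 0.218 m; corners in marker frame (Z=0):
  M0 = (-0.1090, +0.1090, 0)
  M1 = (+0.1090, +0.1090, 0)
  M2 = (+0.1090, -0.1090, 0)
  M3 = (-0.1090, -0.1090, 0)
rvec = (-0.3444, 0.1785, -0.1067), |rvec| = θ = 0.40232 rad = 23.051°
Rodrigues: sinθ=0.39155, 1−cosθ=0.07984; R = I + sinθ·[k]× + (1−cosθ)·[k]×²:
    [+0.97867 +0.07352 +0.19185]
    [-0.13417 +0.93587 +0.32579]
    [-0.15560 -0.34458 +0.92577]
t = (-0.0737, 0.0339, 0.7472) m
M0: Pc = R·M0+t = (-0.17236, +0.15053, +0.72660); u = 596.9·(-0.17236)/0.72660 + 304.5 = 162.9060, v = 431.8·(+0.15053)/0.72660 + 254.3 = 343.7589
M1: Pc = R·M1+t = (+0.04099, +0.12129, +0.69268); u = 596.9·(+0.04099)/0.69268 + 304.5 = 339.8206, v = 431.8·(+0.12129)/0.69268 + 254.3 = 329.9065
M2: Pc = R·M2+t = (+0.02496, -0.08273, +0.76780); u = 596.9·(+0.02496)/0.76780 + 304.5 = 323.9051, v = 431.8·(-0.08273)/0.76780 + 254.3 = 207.7711
M3: Pc = R·M3+t = (-0.18839, -0.05349, +0.80172); u = 596.9·(-0.18839)/0.80172 + 304.5 = 164.2402, v = 431.8·(-0.05349)/0.80172 + 254.3 = 225.4930

c0=(162.91, 343.76) c1=(339.82, 329.91) c2=(323.91, 207.77) c3=(164.24, 225.49)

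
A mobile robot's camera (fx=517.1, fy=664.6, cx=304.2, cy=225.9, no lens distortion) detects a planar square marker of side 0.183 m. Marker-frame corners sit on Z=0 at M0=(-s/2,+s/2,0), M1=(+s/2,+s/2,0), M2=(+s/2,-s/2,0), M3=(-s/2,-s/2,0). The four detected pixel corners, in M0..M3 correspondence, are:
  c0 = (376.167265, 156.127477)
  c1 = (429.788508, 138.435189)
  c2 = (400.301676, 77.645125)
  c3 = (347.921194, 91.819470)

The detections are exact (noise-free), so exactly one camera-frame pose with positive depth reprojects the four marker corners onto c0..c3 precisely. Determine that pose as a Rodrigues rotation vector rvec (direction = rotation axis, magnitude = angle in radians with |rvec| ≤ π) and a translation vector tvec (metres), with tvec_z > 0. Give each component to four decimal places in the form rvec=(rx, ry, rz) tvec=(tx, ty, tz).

rvec=(-0.4729, -0.3031, -0.3493) tvec=(0.2448, -0.2495, 1.4966)

Intrinsics K: fx=517.1, fy=664.6, cx=304.2, cy=225.9
Marker side s = 0.183 m; corners in marker frame (Z=0):
  M0 = (-0.0915, +0.0915, 0)
  M1 = (+0.0915, +0.0915, 0)
  M2 = (+0.0915, -0.0915, 0)
  M3 = (-0.0915, -0.0915, 0)
Detected image corners:
  c0 = (376.167265, 156.127477) px
  c1 = (429.788508, 138.435189) px
  c2 = (400.301676, 77.645125) px
  c3 = (347.921194, 91.819470) px
Planar DLT: solve 8×8 A·h = b for H (H[2,2]=1):
  H  [+383.28885 +57.05206 +388.78722]
  H  [-58.84938 +311.50126 +115.08882]
  H  [+0.24128 -0.25933 +1.00000]
B = K⁻¹H; ‖b₁‖=0.668171, ‖b₂‖=0.668171; λ = 2/(‖b₁‖+‖b₂‖) = 1.496623, sign → tz>0 ⇒ λ=+1.496623
r₁ = λ·B[:,0] = (+0.89691,-0.25526,+0.36110); r₂ = λ·B[:,1] = (+0.39345,+0.83340,-0.38813)
r₃ = r₁×r₂ = (-0.20187,+0.49019,+0.84792); SVD([r₁ r₂ r₃]) → R = UVᵀ:
  R  [+0.89691 +0.39345 -0.20187]
  R  [-0.25526 +0.83340 +0.49019]
  R  [+0.36110 -0.38813 +0.84792]
t = (+0.24482, -0.24954, +1.49662) m
tr R = 2.578227; θ = arccos((tr R − 1)/2) = 0.661432 rad = 37.897°
axis k = ((R−Rᵀ)₃₂, (R−Rᵀ)₁₃, (R−Rᵀ)₂₁) / (2 sinθ) = (-0.714952, -0.458259, -0.528056)
rvec = θ·k = (-0.472892, -0.303107, -0.349273)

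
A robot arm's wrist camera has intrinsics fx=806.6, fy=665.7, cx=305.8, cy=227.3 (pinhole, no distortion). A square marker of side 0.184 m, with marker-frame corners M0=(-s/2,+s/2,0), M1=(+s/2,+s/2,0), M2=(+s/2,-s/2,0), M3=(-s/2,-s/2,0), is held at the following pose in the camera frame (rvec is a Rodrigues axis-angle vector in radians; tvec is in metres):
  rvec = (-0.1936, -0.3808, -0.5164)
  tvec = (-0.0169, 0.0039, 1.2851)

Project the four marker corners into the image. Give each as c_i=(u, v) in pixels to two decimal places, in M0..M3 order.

Intrinsics K: fx=806.6, fy=665.7, cx=305.8, cy=227.3
Marker side s = 0.184 m; corners in marker frame (Z=0):
  M0 = (-0.0920, +0.0920, 0)
  M1 = (+0.0920, +0.0920, 0)
  M2 = (+0.0920, -0.0920, 0)
  M3 = (-0.0920, -0.0920, 0)
rvec = (-0.1936, -0.3808, -0.5164), |rvec| = θ = 0.67019 rad = 38.399°
Rodrigues: sinθ=0.62114, 1−cosθ=0.21630; R = I + sinθ·[k]× + (1−cosθ)·[k]×²:
    [+0.80175 +0.51410 -0.30478]
    [-0.44310 +0.85353 +0.27413]
    [+0.40107 -0.08473 +0.91212]
t = (-0.0169, 0.0039, 1.2851) m
M0: Pc = R·M0+t = (-0.04336, +0.12319, +1.24041); u = 806.6·(-0.04336)/1.24041 + 305.8 = 277.6019, v = 665.7·(+0.12319)/1.24041 + 227.3 = 293.4136
M1: Pc = R·M1+t = (+0.10416, +0.04166, +1.31420); u = 806.6·(+0.10416)/1.31420 + 305.8 = 369.7280, v = 665.7·(+0.04166)/1.31420 + 227.3 = 248.4025
M2: Pc = R·M2+t = (+0.00956, -0.11539, +1.32979); u = 806.6·(+0.00956)/1.32979 + 305.8 = 311.6009, v = 665.7·(-0.11539)/1.32979 + 227.3 = 169.5353
M3: Pc = R·M3+t = (-0.13796, -0.03386, +1.25600); u = 806.6·(-0.13796)/1.25600 + 305.8 = 217.2031, v = 665.7·(-0.03386)/1.25600 + 227.3 = 209.3537

c0=(277.60, 293.41) c1=(369.73, 248.40) c2=(311.60, 169.54) c3=(217.20, 209.35)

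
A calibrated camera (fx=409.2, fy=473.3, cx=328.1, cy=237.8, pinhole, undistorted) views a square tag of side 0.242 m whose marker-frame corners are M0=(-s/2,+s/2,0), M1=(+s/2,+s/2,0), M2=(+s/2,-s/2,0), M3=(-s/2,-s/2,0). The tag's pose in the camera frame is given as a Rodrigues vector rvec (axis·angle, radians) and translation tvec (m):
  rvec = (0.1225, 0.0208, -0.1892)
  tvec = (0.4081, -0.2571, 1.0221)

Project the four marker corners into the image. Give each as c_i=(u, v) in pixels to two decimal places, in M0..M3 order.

Intrinsics K: fx=409.2, fy=473.3, cx=328.1, cy=237.8
Marker side s = 0.242 m; corners in marker frame (Z=0):
  M0 = (-0.1210, +0.1210, 0)
  M1 = (+0.1210, +0.1210, 0)
  M2 = (+0.1210, -0.1210, 0)
  M3 = (-0.1210, -0.1210, 0)
rvec = (0.1225, 0.0208, -0.1892), |rvec| = θ = 0.22635 rad = 12.969°
Rodrigues: sinθ=0.22442, 1−cosθ=0.02551; R = I + sinθ·[k]× + (1−cosθ)·[k]×²:
    [+0.98196 +0.18886 +0.00908]
    [-0.18632 +0.97471 -0.12342]
    [-0.03216 +0.11950 +0.99231]
t = (0.4081, -0.2571, 1.0221) m
M0: Pc = R·M0+t = (+0.31213, -0.11662, +1.04045); u = 409.2·(+0.31213)/1.04045 + 328.1 = 450.8596, v = 473.3·(-0.11662)/1.04045 + 237.8 = 184.7516
M1: Pc = R·M1+t = (+0.54977, -0.16171, +1.03267); u = 409.2·(+0.54977)/1.03267 + 328.1 = 545.9489, v = 473.3·(-0.16171)/1.03267 + 237.8 = 163.6861
M2: Pc = R·M2+t = (+0.50407, -0.39758, +1.00375); u = 409.2·(+0.50407)/1.00375 + 328.1 = 533.5933, v = 473.3·(-0.39758)/1.00375 + 237.8 = 50.3263
M3: Pc = R·M3+t = (+0.26643, -0.35249, +1.01153); u = 409.2·(+0.26643)/1.01153 + 328.1 = 435.8805, v = 473.3·(-0.35249)/1.01153 + 237.8 = 72.8663

c0=(450.86, 184.75) c1=(545.95, 163.69) c2=(533.59, 50.33) c3=(435.88, 72.87)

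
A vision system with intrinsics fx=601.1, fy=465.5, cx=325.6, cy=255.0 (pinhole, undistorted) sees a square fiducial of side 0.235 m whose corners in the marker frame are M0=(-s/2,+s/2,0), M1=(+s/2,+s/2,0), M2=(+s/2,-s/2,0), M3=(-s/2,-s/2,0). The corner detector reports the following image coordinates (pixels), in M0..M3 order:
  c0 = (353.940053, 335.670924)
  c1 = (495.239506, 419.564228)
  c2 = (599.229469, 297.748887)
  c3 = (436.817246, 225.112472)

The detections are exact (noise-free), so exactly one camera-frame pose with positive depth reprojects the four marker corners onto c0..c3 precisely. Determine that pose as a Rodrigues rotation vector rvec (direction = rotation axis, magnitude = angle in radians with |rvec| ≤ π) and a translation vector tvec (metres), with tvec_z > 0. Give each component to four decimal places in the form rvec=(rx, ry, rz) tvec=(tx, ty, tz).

Intrinsics K: fx=601.1, fy=465.5, cx=325.6, cy=255.0
Marker side s = 0.235 m; corners in marker frame (Z=0):
  M0 = (-0.1175, +0.1175, 0)
  M1 = (+0.1175, +0.1175, 0)
  M2 = (+0.1175, -0.1175, 0)
  M3 = (-0.1175, -0.1175, 0)
Detected image corners:
  c0 = (353.940053, 335.670924) px
  c1 = (495.239506, 419.564228) px
  c2 = (599.229469, 297.748887) px
  c3 = (436.817246, 225.112472) px
Planar DLT: solve 8×8 A·h = b for H (H[2,2]=1):
  H  [+374.76824 -281.95481 +464.88097]
  H  [+150.55447 +569.14304 +318.51933]
  H  [-0.57323 +0.23893 +1.00000]
B = K⁻¹H; ‖b₁‖=1.267762, ‖b₂‖=1.267762; λ = 2/(‖b₁‖+‖b₂‖) = 0.788791, sign → tz>0 ⇒ λ=+0.788791
r₁ = λ·B[:,0] = (+0.73671,+0.50281,-0.45216); r₂ = λ·B[:,1] = (-0.47208,+0.86117,+0.18847)
r₃ = r₁×r₂ = (+0.48415,+0.07461,+0.87180); SVD([r₁ r₂ r₃]) → R = UVᵀ:
  R  [+0.73671 -0.47208 +0.48415]
  R  [+0.50281 +0.86117 +0.07461]
  R  [-0.45216 +0.18847 +0.87180]
t = (+0.18277, +0.10763, +0.78879) m
tr R = 2.469683; θ = arccos((tr R − 1)/2) = 0.745363 rad = 42.706°
axis k = ((R−Rᵀ)₃₂, (R−Rᵀ)₁₃, (R−Rᵀ)₂₁) / (2 sinθ) = (+0.083935, +0.690246, +0.718690)
rvec = θ·k = (+0.062562, +0.514484, +0.535685)

rvec=(0.0626, 0.5145, 0.5357) tvec=(0.1828, 0.1076, 0.7888)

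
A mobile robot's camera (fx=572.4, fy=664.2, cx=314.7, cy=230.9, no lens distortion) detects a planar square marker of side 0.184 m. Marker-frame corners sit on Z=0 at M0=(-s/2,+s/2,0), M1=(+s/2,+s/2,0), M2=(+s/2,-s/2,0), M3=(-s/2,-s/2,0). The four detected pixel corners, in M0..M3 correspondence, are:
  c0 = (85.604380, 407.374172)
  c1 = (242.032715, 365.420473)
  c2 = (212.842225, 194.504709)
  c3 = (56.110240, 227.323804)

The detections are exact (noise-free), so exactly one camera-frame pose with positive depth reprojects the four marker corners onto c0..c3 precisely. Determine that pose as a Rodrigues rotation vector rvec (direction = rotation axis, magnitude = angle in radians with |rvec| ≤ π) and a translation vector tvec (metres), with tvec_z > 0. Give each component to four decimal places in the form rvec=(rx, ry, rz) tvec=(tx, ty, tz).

rvec=(-0.0467, -0.1855, -0.1970) tvec=(-0.1957, 0.0690, 0.6847)

Intrinsics K: fx=572.4, fy=664.2, cx=314.7, cy=230.9
Marker side s = 0.184 m; corners in marker frame (Z=0):
  M0 = (-0.0920, +0.0920, 0)
  M1 = (+0.0920, +0.0920, 0)
  M2 = (+0.0920, -0.0920, 0)
  M3 = (-0.0920, -0.0920, 0)
Detected image corners:
  c0 = (85.604380, 407.374172) px
  c1 = (242.032715, 365.420473) px
  c2 = (212.842225, 194.504709) px
  c3 = (56.110240, 227.323804) px
Planar DLT: solve 8×8 A·h = b for H (H[2,2]=1):
  H  [+891.87854 +153.35647 +151.06724]
  H  [-121.20206 +940.88775 +297.85452]
  H  [+0.27420 -0.04084 +1.00000]
B = K⁻¹H; ‖b₁‖=1.460511, ‖b₂‖=1.460511; λ = 2/(‖b₁‖+‖b₂‖) = 0.684692, sign → tz>0 ⇒ λ=+0.684692
r₁ = λ·B[:,0] = (+0.96363,-0.19021,+0.18774); r₂ = λ·B[:,1] = (+0.19882,+0.97964,-0.02797)
r₃ = r₁×r₂ = (-0.17860,+0.06427,+0.98182); SVD([r₁ r₂ r₃]) → R = UVᵀ:
  R  [+0.96363 +0.19882 -0.17860]
  R  [-0.19021 +0.97964 +0.06427]
  R  [+0.18774 -0.02797 +0.98182]
t = (-0.19573, +0.06902, +0.68469) m
tr R = 2.925083; θ = arccos((tr R − 1)/2) = 0.274572 rad = 15.732°
axis k = ((R−Rᵀ)₃₂, (R−Rᵀ)₁₃, (R−Rᵀ)₂₁) / (2 sinθ) = (-0.170101, -0.675575, -0.717401)
rvec = θ·k = (-0.046705, -0.185494, -0.196978)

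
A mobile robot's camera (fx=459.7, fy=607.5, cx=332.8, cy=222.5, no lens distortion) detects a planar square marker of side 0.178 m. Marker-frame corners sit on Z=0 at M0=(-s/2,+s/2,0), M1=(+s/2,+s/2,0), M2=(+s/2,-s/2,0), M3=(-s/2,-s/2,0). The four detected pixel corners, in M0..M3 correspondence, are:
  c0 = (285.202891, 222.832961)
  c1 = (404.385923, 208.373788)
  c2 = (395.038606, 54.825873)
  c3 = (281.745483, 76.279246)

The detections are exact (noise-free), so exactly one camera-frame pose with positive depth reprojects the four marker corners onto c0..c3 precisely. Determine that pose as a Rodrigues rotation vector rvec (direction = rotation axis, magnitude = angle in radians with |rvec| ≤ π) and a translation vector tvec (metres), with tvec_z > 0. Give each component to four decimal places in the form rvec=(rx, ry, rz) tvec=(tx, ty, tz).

rvec=(-0.1803, 0.2119, -0.0697) tvec=(0.0108, -0.0948, 0.6897)

Intrinsics K: fx=459.7, fy=607.5, cx=332.8, cy=222.5
Marker side s = 0.178 m; corners in marker frame (Z=0):
  M0 = (-0.0890, +0.0890, 0)
  M1 = (+0.0890, +0.0890, 0)
  M2 = (+0.0890, -0.0890, 0)
  M3 = (-0.0890, -0.0890, 0)
Detected image corners:
  c0 = (285.202891, 222.832961) px
  c1 = (404.385923, 208.373788) px
  c2 = (395.038606, 54.825873) px
  c3 = (281.745483, 76.279246) px
Planar DLT: solve 8×8 A·h = b for H (H[2,2]=1):
  H  [+552.20112 -56.17411 +339.99602]
  H  [-142.67650 +804.72625 +139.02020]
  H  [-0.29399 -0.26848 +1.00000]
B = K⁻¹H; ‖b₁‖=1.449885, ‖b₂‖=1.449885; λ = 2/(‖b₁‖+‖b₂‖) = 0.689710, sign → tz>0 ⇒ λ=+0.689710
r₁ = λ·B[:,0] = (+0.97529,-0.08772,-0.20277); r₂ = λ·B[:,1] = (+0.04977,+0.98145,-0.18517)
r₃ = r₁×r₂ = (+0.21525,+0.17050,+0.96156); SVD([r₁ r₂ r₃]) → R = UVᵀ:
  R  [+0.97529 +0.04977 +0.21525]
  R  [-0.08772 +0.98145 +0.17050]
  R  [-0.20277 -0.18517 +0.96156]
t = (+0.01080, -0.09478, +0.68971) m
tr R = 2.918294; θ = arccos((tr R − 1)/2) = 0.286825 rad = 16.434°
axis k = ((R−Rᵀ)₃₂, (R−Rᵀ)₁₃, (R−Rᵀ)₂₁) / (2 sinθ) = (-0.628600, +0.738793, -0.242997)
rvec = θ·k = (-0.180298, +0.211905, -0.069698)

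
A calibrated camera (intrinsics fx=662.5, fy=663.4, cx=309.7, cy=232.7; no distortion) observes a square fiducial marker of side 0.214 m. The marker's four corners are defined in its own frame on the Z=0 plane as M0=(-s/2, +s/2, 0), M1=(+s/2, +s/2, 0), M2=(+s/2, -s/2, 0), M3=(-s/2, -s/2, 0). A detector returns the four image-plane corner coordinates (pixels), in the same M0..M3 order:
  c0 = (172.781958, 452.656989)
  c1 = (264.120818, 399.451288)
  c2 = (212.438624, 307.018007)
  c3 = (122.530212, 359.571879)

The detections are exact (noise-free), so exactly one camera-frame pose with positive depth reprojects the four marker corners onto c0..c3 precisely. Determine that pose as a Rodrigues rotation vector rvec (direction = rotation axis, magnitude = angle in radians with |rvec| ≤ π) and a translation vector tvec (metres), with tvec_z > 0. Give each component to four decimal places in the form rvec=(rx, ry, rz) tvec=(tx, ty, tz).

Intrinsics K: fx=662.5, fy=663.4, cx=309.7, cy=232.7
Marker side s = 0.214 m; corners in marker frame (Z=0):
  M0 = (-0.1070, +0.1070, 0)
  M1 = (+0.1070, +0.1070, 0)
  M2 = (+0.1070, -0.1070, 0)
  M3 = (-0.1070, -0.1070, 0)
Detected image corners:
  c0 = (172.781958, 452.656989) px
  c1 = (264.120818, 399.451288) px
  c2 = (212.438624, 307.018007) px
  c3 = (122.530212, 359.571879) px
Planar DLT: solve 8×8 A·h = b for H (H[2,2]=1):
  H  [+422.10398 +224.68472 +192.74366]
  H  [-249.73871 +406.94019 +379.34770]
  H  [-0.00698 -0.06984 +1.00000]
B = K⁻¹H; ‖b₁‖=0.741647, ‖b₂‖=0.741647; λ = 2/(‖b₁‖+‖b₂‖) = 1.348351, sign → tz>0 ⇒ λ=+1.348351
r₁ = λ·B[:,0] = (+0.86348,-0.50429,-0.00940); r₂ = λ·B[:,1] = (+0.50131,+0.86013,-0.09416)
r₃ = r₁×r₂ = (+0.05558,+0.07659,+0.99551); SVD([r₁ r₂ r₃]) → R = UVᵀ:
  R  [+0.86348 +0.50131 +0.05558]
  R  [-0.50429 +0.86013 +0.07659]
  R  [-0.00940 -0.09416 +0.99551]
t = (-0.23804, +0.29806, +1.34835) m
tr R = 2.719125; θ = arccos((tr R − 1)/2) = 0.536384 rad = 30.733°
axis k = ((R−Rᵀ)₃₂, (R−Rᵀ)₁₃, (R−Rᵀ)₂₁) / (2 sinθ) = (-0.167072, +0.063578, -0.983893)
rvec = θ·k = (-0.089615, +0.034102, -0.527744)

rvec=(-0.0896, 0.0341, -0.5277) tvec=(-0.2380, 0.2981, 1.3484)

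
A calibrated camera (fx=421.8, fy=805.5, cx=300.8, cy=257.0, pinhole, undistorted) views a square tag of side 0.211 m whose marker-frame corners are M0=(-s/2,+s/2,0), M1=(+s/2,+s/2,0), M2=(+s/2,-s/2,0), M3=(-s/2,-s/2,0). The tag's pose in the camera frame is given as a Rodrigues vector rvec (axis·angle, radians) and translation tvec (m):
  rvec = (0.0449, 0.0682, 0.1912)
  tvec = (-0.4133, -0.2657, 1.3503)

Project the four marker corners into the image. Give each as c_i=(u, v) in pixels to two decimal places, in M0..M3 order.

Intrinsics K: fx=421.8, fy=805.5, cx=300.8, cy=257.0
Marker side s = 0.211 m; corners in marker frame (Z=0):
  M0 = (-0.1055, +0.1055, 0)
  M1 = (+0.1055, +0.1055, 0)
  M2 = (+0.1055, -0.1055, 0)
  M3 = (-0.1055, -0.1055, 0)
rvec = (0.0449, 0.0682, 0.1912), |rvec| = θ = 0.20791 rad = 11.912°
Rodrigues: sinθ=0.20641, 1−cosθ=0.02153; R = I + sinθ·[k]× + (1−cosθ)·[k]×²:
    [+0.97947 -0.18830 +0.07199]
    [+0.19135 +0.98078 -0.03808]
    [-0.06343 +0.05107 +0.99668]
t = (-0.4133, -0.2657, 1.3503) m
M0: Pc = R·M0+t = (-0.53650, -0.18241, +1.36238); u = 421.8·(-0.53650)/1.36238 + 300.8 = 134.6969, v = 805.5·(-0.18241)/1.36238 + 257.0 = 149.1481
M1: Pc = R·M1+t = (-0.32983, -0.14204, +1.34900); u = 421.8·(-0.32983)/1.34900 + 300.8 = 197.6693, v = 805.5·(-0.14204)/1.34900 + 257.0 = 172.1865
M2: Pc = R·M2+t = (-0.29010, -0.34899, +1.33822); u = 421.8·(-0.29010)/1.33822 + 300.8 = 209.3619, v = 805.5·(-0.34899)/1.33822 + 257.0 = 46.9392
M3: Pc = R·M3+t = (-0.49677, -0.38936, +1.35160); u = 421.8·(-0.49677)/1.35160 + 300.8 = 145.7717, v = 805.5·(-0.38936)/1.35160 + 257.0 = 24.9575

c0=(134.70, 149.15) c1=(197.67, 172.19) c2=(209.36, 46.94) c3=(145.77, 24.96)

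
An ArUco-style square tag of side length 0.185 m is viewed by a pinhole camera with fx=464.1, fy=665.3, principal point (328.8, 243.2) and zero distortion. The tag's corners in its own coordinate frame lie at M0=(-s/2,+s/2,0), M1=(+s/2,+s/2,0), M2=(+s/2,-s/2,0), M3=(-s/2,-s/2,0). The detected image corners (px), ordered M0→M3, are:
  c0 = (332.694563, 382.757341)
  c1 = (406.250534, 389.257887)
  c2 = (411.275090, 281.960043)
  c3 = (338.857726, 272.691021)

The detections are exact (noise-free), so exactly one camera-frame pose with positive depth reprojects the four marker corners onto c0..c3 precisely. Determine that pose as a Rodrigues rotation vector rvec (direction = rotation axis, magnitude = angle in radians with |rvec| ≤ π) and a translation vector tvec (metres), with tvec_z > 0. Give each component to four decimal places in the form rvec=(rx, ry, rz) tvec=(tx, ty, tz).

rvec=(-0.0766, -0.1672, 0.0888) tvec=(0.1078, 0.1507, 1.1375)

Intrinsics K: fx=464.1, fy=665.3, cx=328.8, cy=243.2
Marker side s = 0.185 m; corners in marker frame (Z=0):
  M0 = (-0.0925, +0.0925, 0)
  M1 = (+0.0925, +0.0925, 0)
  M2 = (+0.0925, -0.0925, 0)
  M3 = (-0.0925, -0.0925, 0)
Detected image corners:
  c0 = (332.694563, 382.757341) px
  c1 = (406.250534, 389.257887) px
  c2 = (411.275090, 281.960043) px
  c3 = (338.857726, 272.691021) px
Planar DLT: solve 8×8 A·h = b for H (H[2,2]=1):
  H  [+447.74187 -57.50771 +372.77123]
  H  [+90.10462 +563.03920 +331.34996]
  H  [+0.14302 -0.07336 +1.00000]
B = K⁻¹H; ‖b₁‖=0.879137, ‖b₂‖=0.879137; λ = 2/(‖b₁‖+‖b₂‖) = 1.137479, sign → tz>0 ⇒ λ=+1.137479
r₁ = λ·B[:,0] = (+0.98214,+0.09459,+0.16268); r₂ = λ·B[:,1] = (-0.08183,+0.99315,-0.08345)
r₃ = r₁×r₂ = (-0.16946,+0.06865,+0.98314); SVD([r₁ r₂ r₃]) → R = UVᵀ:
  R  [+0.98214 -0.08183 -0.16946]
  R  [+0.09459 +0.99315 +0.06865]
  R  [+0.16268 -0.08345 +0.98314]
t = (+0.10777, +0.15071, +1.13748) m
tr R = 2.958426; θ = arccos((tr R − 1)/2) = 0.204252 rad = 11.703°
axis k = ((R−Rᵀ)₃₂, (R−Rᵀ)₁₃, (R−Rᵀ)₂₁) / (2 sinθ) = (-0.374934, -0.818727, +0.434869)
rvec = θ·k = (-0.076581, -0.167226, +0.088823)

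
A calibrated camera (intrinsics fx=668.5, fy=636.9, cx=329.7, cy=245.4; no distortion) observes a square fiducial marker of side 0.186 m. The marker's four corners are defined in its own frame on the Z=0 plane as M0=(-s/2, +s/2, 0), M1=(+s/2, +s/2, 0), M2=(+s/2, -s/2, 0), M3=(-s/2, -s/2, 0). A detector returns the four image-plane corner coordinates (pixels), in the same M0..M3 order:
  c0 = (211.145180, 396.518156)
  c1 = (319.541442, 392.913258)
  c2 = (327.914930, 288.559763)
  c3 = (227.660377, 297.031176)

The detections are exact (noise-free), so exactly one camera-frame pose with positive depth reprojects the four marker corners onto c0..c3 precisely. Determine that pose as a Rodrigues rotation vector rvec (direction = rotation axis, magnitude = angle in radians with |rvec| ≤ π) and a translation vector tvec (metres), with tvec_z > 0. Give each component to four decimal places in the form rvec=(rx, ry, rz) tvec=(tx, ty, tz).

Intrinsics K: fx=668.5, fy=636.9, cx=329.7, cy=245.4
Marker side s = 0.186 m; corners in marker frame (Z=0):
  M0 = (-0.0930, +0.0930, 0)
  M1 = (+0.0930, +0.0930, 0)
  M2 = (+0.0930, -0.0930, 0)
  M3 = (-0.0930, -0.0930, 0)
Detected image corners:
  c0 = (211.145180, 396.518156) px
  c1 = (319.541442, 392.913258) px
  c2 = (327.914930, 288.559763) px
  c3 = (227.660377, 297.031176) px
Planar DLT: solve 8×8 A·h = b for H (H[2,2]=1):
  H  [+482.95791 -190.61099 +270.45220]
  H  [-130.49447 +391.75328 +341.68640]
  H  [-0.28357 -0.45340 +1.00000]
B = K⁻¹H; ‖b₁‖=0.912760, ‖b₂‖=0.912760; λ = 2/(‖b₁‖+‖b₂‖) = 1.095579, sign → tz>0 ⇒ λ=+1.095579
r₁ = λ·B[:,0] = (+0.94472,-0.10477,-0.31068); r₂ = λ·B[:,1] = (-0.06740,+0.86528,-0.49674)
r₃ = r₁×r₂ = (+0.32086,+0.49022,+0.81039); SVD([r₁ r₂ r₃]) → R = UVᵀ:
  R  [+0.94472 -0.06740 +0.32086]
  R  [-0.10477 +0.86528 +0.49022]
  R  [-0.31068 -0.49674 +0.81039]
t = (-0.09710, +0.16563, +1.09558) m
tr R = 2.620393; θ = arccos((tr R − 1)/2) = 0.626309 rad = 35.885°
axis k = ((R−Rᵀ)₃₂, (R−Rᵀ)₁₃, (R−Rᵀ)₂₁) / (2 sinθ) = (-0.841887, +0.538711, -0.031879)
rvec = θ·k = (-0.527282, +0.337400, -0.019966)

rvec=(-0.5273, 0.3374, -0.0200) tvec=(-0.0971, 0.1656, 1.0956)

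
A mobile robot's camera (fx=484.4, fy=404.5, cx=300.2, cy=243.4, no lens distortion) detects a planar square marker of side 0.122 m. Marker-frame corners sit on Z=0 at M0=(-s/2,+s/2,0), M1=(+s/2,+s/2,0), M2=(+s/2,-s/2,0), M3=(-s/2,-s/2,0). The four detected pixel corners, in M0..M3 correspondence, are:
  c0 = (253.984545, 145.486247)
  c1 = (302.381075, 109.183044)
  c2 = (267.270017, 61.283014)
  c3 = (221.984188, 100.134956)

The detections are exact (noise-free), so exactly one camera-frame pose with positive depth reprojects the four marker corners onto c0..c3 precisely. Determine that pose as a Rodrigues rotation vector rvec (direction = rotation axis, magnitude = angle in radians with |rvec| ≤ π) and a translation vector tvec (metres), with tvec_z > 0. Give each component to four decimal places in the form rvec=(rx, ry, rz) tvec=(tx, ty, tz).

rvec=(0.0175, 0.5311, -0.5465) tvec=(-0.0709, -0.2967, 0.8639)

Intrinsics K: fx=484.4, fy=404.5, cx=300.2, cy=243.4
Marker side s = 0.122 m; corners in marker frame (Z=0):
  M0 = (-0.0610, +0.0610, 0)
  M1 = (+0.0610, +0.0610, 0)
  M2 = (+0.0610, -0.0610, 0)
  M3 = (-0.0610, -0.0610, 0)
Detected image corners:
  c0 = (253.984545, 145.486247) px
  c1 = (302.381075, 109.183044) px
  c2 = (267.270017, 61.283014) px
  c3 = (221.984188, 100.134956) px
Planar DLT: solve 8×8 A·h = b for H (H[2,2]=1):
  H  [+236.87496 +237.59360 +260.45686]
  H  [-366.58305 +367.08942 +104.46478]
  H  [-0.56219 -0.14160 +1.00000]
B = K⁻¹H; ‖b₁‖=1.157548, ‖b₂‖=1.157548; λ = 2/(‖b₁‖+‖b₂‖) = 0.863895, sign → tz>0 ⇒ λ=+0.863895
r₁ = λ·B[:,0] = (+0.72344,-0.49067,-0.48567); r₂ = λ·B[:,1] = (+0.49955,+0.85761,-0.12233)
r₃ = r₁×r₂ = (+0.47654,-0.15412,+0.86554); SVD([r₁ r₂ r₃]) → R = UVᵀ:
  R  [+0.72344 +0.49955 +0.47654]
  R  [-0.49067 +0.85761 -0.15412]
  R  [-0.48567 -0.12233 +0.86554]
t = (-0.07088, -0.29673, +0.86389) m
tr R = 2.446585; θ = arccos((tr R − 1)/2) = 0.762238 rad = 43.673°
axis k = ((R−Rᵀ)₃₂, (R−Rᵀ)₁₃, (R−Rᵀ)₂₁) / (2 sinθ) = (+0.023015, +0.696708, -0.716985)
rvec = θ·k = (+0.017543, +0.531057, -0.546513)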